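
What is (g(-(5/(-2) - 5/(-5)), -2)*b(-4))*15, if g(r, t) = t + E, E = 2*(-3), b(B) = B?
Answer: 480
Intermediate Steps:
E = -6
g(r, t) = -6 + t (g(r, t) = t - 6 = -6 + t)
(g(-(5/(-2) - 5/(-5)), -2)*b(-4))*15 = ((-6 - 2)*(-4))*15 = -8*(-4)*15 = 32*15 = 480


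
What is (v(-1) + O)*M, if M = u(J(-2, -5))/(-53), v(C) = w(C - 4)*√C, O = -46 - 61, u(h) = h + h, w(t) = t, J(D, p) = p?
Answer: -1070/53 - 50*I/53 ≈ -20.189 - 0.9434*I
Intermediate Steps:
u(h) = 2*h
O = -107
v(C) = √C*(-4 + C) (v(C) = (C - 4)*√C = (-4 + C)*√C = √C*(-4 + C))
M = 10/53 (M = (2*(-5))/(-53) = -10*(-1/53) = 10/53 ≈ 0.18868)
(v(-1) + O)*M = (√(-1)*(-4 - 1) - 107)*(10/53) = (I*(-5) - 107)*(10/53) = (-5*I - 107)*(10/53) = (-107 - 5*I)*(10/53) = -1070/53 - 50*I/53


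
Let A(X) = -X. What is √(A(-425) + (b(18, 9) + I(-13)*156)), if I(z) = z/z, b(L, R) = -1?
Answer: 2*√145 ≈ 24.083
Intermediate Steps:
I(z) = 1
√(A(-425) + (b(18, 9) + I(-13)*156)) = √(-1*(-425) + (-1 + 1*156)) = √(425 + (-1 + 156)) = √(425 + 155) = √580 = 2*√145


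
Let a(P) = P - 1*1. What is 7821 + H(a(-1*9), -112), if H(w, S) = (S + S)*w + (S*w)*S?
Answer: -115379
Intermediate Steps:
a(P) = -1 + P (a(P) = P - 1 = -1 + P)
H(w, S) = w*S² + 2*S*w (H(w, S) = (2*S)*w + w*S² = 2*S*w + w*S² = w*S² + 2*S*w)
7821 + H(a(-1*9), -112) = 7821 - 112*(-1 - 1*9)*(2 - 112) = 7821 - 112*(-1 - 9)*(-110) = 7821 - 112*(-10)*(-110) = 7821 - 123200 = -115379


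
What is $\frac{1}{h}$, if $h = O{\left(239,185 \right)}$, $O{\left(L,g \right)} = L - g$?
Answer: $\frac{1}{54} \approx 0.018519$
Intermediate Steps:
$h = 54$ ($h = 239 - 185 = 54$)
$\frac{1}{h} = \frac{1}{54}$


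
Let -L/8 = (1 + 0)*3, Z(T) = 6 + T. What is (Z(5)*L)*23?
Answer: -6072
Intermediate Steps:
L = -24 (L = -8*(1 + 0)*3 = -8*3 = -24)
(Z(5)*L)*23 = ((6 + 5)*(-24))*23 = (11*(-24))*23 = -264*23 = -6072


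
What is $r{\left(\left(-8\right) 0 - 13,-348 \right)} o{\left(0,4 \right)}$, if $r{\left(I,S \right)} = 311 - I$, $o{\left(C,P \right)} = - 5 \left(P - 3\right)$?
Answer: $-1620$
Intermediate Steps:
$o{\left(C,P \right)} = 15 - 5 P$ ($o{\left(C,P \right)} = - 5 \left(-3 + P\right) = 15 - 5 P$)
$r{\left(\left(-8\right) 0 - 13,-348 \right)} o{\left(0,4 \right)} = \left(311 - \left(\left(-8\right) 0 - 13\right)\right) \left(15 - 20\right) = \left(311 - \left(0 - 13\right)\right) \left(15 - 20\right) = \left(311 - -13\right) \left(-5\right) = \left(311 + 13\right) \left(-5\right) = 324 \left(-5\right) = -1620$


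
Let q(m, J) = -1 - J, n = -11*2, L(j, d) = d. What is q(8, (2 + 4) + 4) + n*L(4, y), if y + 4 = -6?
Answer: 209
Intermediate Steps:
y = -10 (y = -4 - 6 = -10)
n = -22
q(8, (2 + 4) + 4) + n*L(4, y) = (-1 - ((2 + 4) + 4)) - 22*(-10) = (-1 - (6 + 4)) + 220 = (-1 - 1*10) + 220 = (-1 - 10) + 220 = -11 + 220 = 209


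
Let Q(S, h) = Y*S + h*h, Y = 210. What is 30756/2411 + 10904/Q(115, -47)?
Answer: 836986948/63551549 ≈ 13.170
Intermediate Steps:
Q(S, h) = h² + 210*S (Q(S, h) = 210*S + h*h = 210*S + h² = h² + 210*S)
30756/2411 + 10904/Q(115, -47) = 30756/2411 + 10904/((-47)² + 210*115) = 30756*(1/2411) + 10904/(2209 + 24150) = 30756/2411 + 10904/26359 = 836986948/63551549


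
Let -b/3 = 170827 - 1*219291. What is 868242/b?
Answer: 144707/24232 ≈ 5.9717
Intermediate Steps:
b = 145392 (b = -3*(170827 - 1*219291) = -3*(170827 - 219291) = -3*(-48464) = 145392)
868242/b = 868242/145392 = 868242*(1/145392) = 144707/24232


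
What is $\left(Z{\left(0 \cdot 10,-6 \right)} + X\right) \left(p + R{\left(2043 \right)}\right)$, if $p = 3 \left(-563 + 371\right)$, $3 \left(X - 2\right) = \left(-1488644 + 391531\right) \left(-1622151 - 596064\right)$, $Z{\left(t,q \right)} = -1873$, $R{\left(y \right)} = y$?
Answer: $1190046296256498$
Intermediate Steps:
$X = 811210837767$ ($X = 2 + \frac{\left(-1488644 + 391531\right) \left(-1622151 - 596064\right)}{3} = 2 + \frac{\left(-1097113\right) \left(-2218215\right)}{3} = 2 + \frac{1}{3} \cdot 2433632513295 = 2 + 811210837765 = 811210837767$)
$p = -576$ ($p = 3 \left(-192\right) = -576$)
$\left(Z{\left(0 \cdot 10,-6 \right)} + X\right) \left(p + R{\left(2043 \right)}\right) = \left(-1873 + 811210837767\right) \left(-576 + 2043\right) = 811210835894 \cdot 1467 = 1190046296256498$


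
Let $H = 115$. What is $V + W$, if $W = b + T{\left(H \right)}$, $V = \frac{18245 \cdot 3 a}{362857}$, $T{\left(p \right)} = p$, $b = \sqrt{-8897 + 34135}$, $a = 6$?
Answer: $\frac{42056965}{362857} + \sqrt{25238} \approx 274.77$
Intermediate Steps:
$b = \sqrt{25238} \approx 158.86$
$V = \frac{328410}{362857}$ ($V = \frac{18245 \cdot 3 \cdot 6}{362857} = 18245 \cdot 18 \cdot \frac{1}{362857} = 328410 \cdot \frac{1}{362857} = \frac{328410}{362857} \approx 0.90507$)
$W = 115 + \sqrt{25238}$ ($W = \sqrt{25238} + 115 = 115 + \sqrt{25238} \approx 273.86$)
$V + W = \frac{328410}{362857} + \left(115 + \sqrt{25238}\right) = \frac{42056965}{362857} + \sqrt{25238}$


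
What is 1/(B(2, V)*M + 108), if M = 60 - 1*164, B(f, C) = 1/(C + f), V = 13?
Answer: 15/1516 ≈ 0.0098945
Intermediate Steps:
M = -104 (M = 60 - 164 = -104)
1/(B(2, V)*M + 108) = 1/(-104/(13 + 2) + 108) = 1/(-104/15 + 108) = 1/(1516/15) = 15/1516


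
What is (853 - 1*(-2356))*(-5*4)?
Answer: -64180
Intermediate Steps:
(853 - 1*(-2356))*(-5*4) = (853 + 2356)*(-20) = 3209*(-20) = -64180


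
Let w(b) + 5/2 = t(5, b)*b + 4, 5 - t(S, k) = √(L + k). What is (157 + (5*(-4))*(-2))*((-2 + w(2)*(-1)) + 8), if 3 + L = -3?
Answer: -2167/2 + 788*I ≈ -1083.5 + 788.0*I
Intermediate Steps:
L = -6 (L = -3 - 3 = -6)
t(S, k) = 5 - √(-6 + k)
w(b) = 3/2 + b*(5 - √(-6 + b)) (w(b) = -5/2 + ((5 - √(-6 + b))*b + 4) = -5/2 + (b*(5 - √(-6 + b)) + 4) = -5/2 + (4 + b*(5 - √(-6 + b))) = 3/2 + b*(5 - √(-6 + b)))
(157 + (5*(-4))*(-2))*((-2 + w(2)*(-1)) + 8) = (157 + (5*(-4))*(-2))*((-2 + (3/2 - 1*2*(-5 + √(-6 + 2)))*(-1)) + 8) = (157 - 20*(-2))*((-2 + (3/2 - 1*2*(-5 + √(-4)))*(-1)) + 8) = (157 + 40)*((-2 + (3/2 - 1*2*(-5 + 2*I))*(-1)) + 8) = 197*((-2 + (3/2 + (10 - 4*I))*(-1)) + 8) = 197*((-2 + (23/2 - 4*I)*(-1)) + 8) = 197*((-2 + (-23/2 + 4*I)) + 8) = 197*((-27/2 + 4*I) + 8) = 197*(-11/2 + 4*I) = -2167/2 + 788*I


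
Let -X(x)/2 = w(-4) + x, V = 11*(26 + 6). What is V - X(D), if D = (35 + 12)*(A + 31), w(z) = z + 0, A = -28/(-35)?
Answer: 16666/5 ≈ 3333.2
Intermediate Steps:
A = ⅘ (A = -28*(-1/35) = ⅘ ≈ 0.80000)
w(z) = z
D = 7473/5 (D = (35 + 12)*(⅘ + 31) = 47*(159/5) = 7473/5 ≈ 1494.6)
V = 352 (V = 11*32 = 352)
X(x) = 8 - 2*x (X(x) = -2*(-4 + x) = 8 - 2*x)
V - X(D) = 352 - (8 - 2*7473/5) = 352 - (8 - 14946/5) = 352 - 1*(-14906/5) = 352 + 14906/5 = 16666/5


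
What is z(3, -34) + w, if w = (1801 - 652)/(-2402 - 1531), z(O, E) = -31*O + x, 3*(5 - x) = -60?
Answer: -89531/1311 ≈ -68.292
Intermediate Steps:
x = 25 (x = 5 - ⅓*(-60) = 5 + 20 = 25)
z(O, E) = 25 - 31*O (z(O, E) = -31*O + 25 = 25 - 31*O)
w = -383/1311 (w = 1149/(-3933) = 1149*(-1/3933) = -383/1311 ≈ -0.29214)
z(3, -34) + w = (25 - 31*3) - 383/1311 = (25 - 93) - 383/1311 = -68 - 383/1311 = -89531/1311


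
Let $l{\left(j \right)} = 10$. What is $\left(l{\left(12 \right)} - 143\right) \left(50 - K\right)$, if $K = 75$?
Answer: $3325$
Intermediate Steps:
$\left(l{\left(12 \right)} - 143\right) \left(50 - K\right) = \left(10 - 143\right) \left(50 - 75\right) = - 133 \left(50 - 75\right) = \left(-133\right) \left(-25\right) = 3325$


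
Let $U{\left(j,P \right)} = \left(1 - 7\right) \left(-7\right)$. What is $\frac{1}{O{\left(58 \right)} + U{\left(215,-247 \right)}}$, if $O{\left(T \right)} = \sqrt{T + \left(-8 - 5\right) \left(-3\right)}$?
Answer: $\frac{42}{1667} - \frac{\sqrt{97}}{1667} \approx 0.019287$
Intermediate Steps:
$U{\left(j,P \right)} = 42$ ($U{\left(j,P \right)} = \left(-6\right) \left(-7\right) = 42$)
$O{\left(T \right)} = \sqrt{39 + T}$ ($O{\left(T \right)} = \sqrt{T - -39} = \sqrt{T + 39} = \sqrt{39 + T}$)
$\frac{1}{O{\left(58 \right)} + U{\left(215,-247 \right)}} = \frac{1}{\sqrt{39 + 58} + 42} = \frac{1}{\sqrt{97} + 42} = \frac{1}{42 + \sqrt{97}}$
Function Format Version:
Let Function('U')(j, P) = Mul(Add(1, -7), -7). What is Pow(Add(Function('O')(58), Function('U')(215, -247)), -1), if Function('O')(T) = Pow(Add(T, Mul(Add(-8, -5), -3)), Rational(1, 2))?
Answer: Add(Rational(42, 1667), Mul(Rational(-1, 1667), Pow(97, Rational(1, 2)))) ≈ 0.019287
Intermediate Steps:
Function('U')(j, P) = 42 (Function('U')(j, P) = Mul(-6, -7) = 42)
Function('O')(T) = Pow(Add(39, T), Rational(1, 2)) (Function('O')(T) = Pow(Add(T, Mul(-13, -3)), Rational(1, 2)) = Pow(Add(T, 39), Rational(1, 2)) = Pow(Add(39, T), Rational(1, 2)))
Pow(Add(Function('O')(58), Function('U')(215, -247)), -1) = Pow(Add(Pow(Add(39, 58), Rational(1, 2)), 42), -1) = Pow(Add(Pow(97, Rational(1, 2)), 42), -1) = Pow(Add(42, Pow(97, Rational(1, 2))), -1)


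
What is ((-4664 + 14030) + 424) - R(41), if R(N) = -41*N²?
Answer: 78711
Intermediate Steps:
((-4664 + 14030) + 424) - R(41) = ((-4664 + 14030) + 424) - (-41)*41² = (9366 + 424) - (-41)*1681 = 9790 - 1*(-68921) = 9790 + 68921 = 78711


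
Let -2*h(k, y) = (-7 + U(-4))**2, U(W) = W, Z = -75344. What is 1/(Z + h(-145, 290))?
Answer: -2/150809 ≈ -1.3262e-5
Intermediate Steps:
h(k, y) = -121/2 (h(k, y) = -(-7 - 4)**2/2 = -1/2*(-11)**2 = -1/2*121 = -121/2)
1/(Z + h(-145, 290)) = 1/(-75344 - 121/2) = 1/(-150809/2) = -2/150809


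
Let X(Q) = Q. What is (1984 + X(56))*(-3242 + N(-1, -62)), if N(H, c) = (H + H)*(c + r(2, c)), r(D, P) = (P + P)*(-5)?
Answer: -8890320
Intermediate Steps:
r(D, P) = -10*P (r(D, P) = (2*P)*(-5) = -10*P)
N(H, c) = -18*H*c (N(H, c) = (H + H)*(c - 10*c) = (2*H)*(-9*c) = -18*H*c)
(1984 + X(56))*(-3242 + N(-1, -62)) = (1984 + 56)*(-3242 - 18*(-1)*(-62)) = 2040*(-3242 - 1116) = 2040*(-4358) = -8890320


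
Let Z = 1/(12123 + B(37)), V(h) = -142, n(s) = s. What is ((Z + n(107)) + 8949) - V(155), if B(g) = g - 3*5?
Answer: 111709711/12145 ≈ 9198.0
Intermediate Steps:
B(g) = -15 + g (B(g) = g - 15 = -15 + g)
Z = 1/12145 (Z = 1/(12123 + (-15 + 37)) = 1/(12123 + 22) = 1/12145 ≈ 8.2338e-5)
((Z + n(107)) + 8949) - V(155) = ((1/12145 + 107) + 8949) - 1*(-142) = (1299516/12145 + 8949) + 142 = 109985121/12145 + 142 = 111709711/12145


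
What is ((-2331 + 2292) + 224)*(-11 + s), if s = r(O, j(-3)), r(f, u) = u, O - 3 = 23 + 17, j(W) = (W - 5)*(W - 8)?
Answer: 14245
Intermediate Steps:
j(W) = (-8 + W)*(-5 + W) (j(W) = (-5 + W)*(-8 + W) = (-8 + W)*(-5 + W))
O = 43 (O = 3 + (23 + 17) = 3 + 40 = 43)
s = 88 (s = 40 + (-3)² - 13*(-3) = 40 + 9 + 39 = 88)
((-2331 + 2292) + 224)*(-11 + s) = ((-2331 + 2292) + 224)*(-11 + 88) = (-39 + 224)*77 = 185*77 = 14245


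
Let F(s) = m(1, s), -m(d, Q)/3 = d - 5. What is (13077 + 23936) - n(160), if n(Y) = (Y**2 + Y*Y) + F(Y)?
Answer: -14199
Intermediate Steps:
m(d, Q) = 15 - 3*d (m(d, Q) = -3*(d - 5) = -3*(-5 + d) = 15 - 3*d)
F(s) = 12 (F(s) = 15 - 3*1 = 15 - 3 = 12)
n(Y) = 12 + 2*Y**2 (n(Y) = (Y**2 + Y*Y) + 12 = (Y**2 + Y**2) + 12 = 2*Y**2 + 12 = 12 + 2*Y**2)
(13077 + 23936) - n(160) = (13077 + 23936) - (12 + 2*160**2) = 37013 - (12 + 2*25600) = 37013 - (12 + 51200) = 37013 - 1*51212 = 37013 - 51212 = -14199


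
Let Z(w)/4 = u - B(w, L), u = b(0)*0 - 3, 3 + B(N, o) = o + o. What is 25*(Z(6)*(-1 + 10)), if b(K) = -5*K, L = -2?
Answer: 3600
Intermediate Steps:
B(N, o) = -3 + 2*o (B(N, o) = -3 + (o + o) = -3 + 2*o)
u = -3 (u = -5*0*0 - 3 = 0*0 - 3 = 0 - 3 = -3)
Z(w) = 16 (Z(w) = 4*(-3 - (-3 + 2*(-2))) = 4*(-3 - (-3 - 4)) = 4*(-3 - 1*(-7)) = 4*(-3 + 7) = 4*4 = 16)
25*(Z(6)*(-1 + 10)) = 25*(16*(-1 + 10)) = 25*(16*9) = 25*144 = 3600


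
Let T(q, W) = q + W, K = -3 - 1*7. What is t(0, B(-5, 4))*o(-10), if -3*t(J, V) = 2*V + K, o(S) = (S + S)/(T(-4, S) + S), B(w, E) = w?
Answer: 50/9 ≈ 5.5556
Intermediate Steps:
K = -10 (K = -3 - 7 = -10)
T(q, W) = W + q
o(S) = 2*S/(-4 + 2*S) (o(S) = (S + S)/((S - 4) + S) = (2*S)/((-4 + S) + S) = (2*S)/(-4 + 2*S) = 2*S/(-4 + 2*S))
t(J, V) = 10/3 - 2*V/3 (t(J, V) = -(2*V - 10)/3 = -(-10 + 2*V)/3 = 10/3 - 2*V/3)
t(0, B(-5, 4))*o(-10) = (10/3 - ⅔*(-5))*(-10/(-2 - 10)) = (10/3 + 10/3)*(-10/(-12)) = 20*(-10*(-1/12))/3 = (20/3)*(⅚) = 50/9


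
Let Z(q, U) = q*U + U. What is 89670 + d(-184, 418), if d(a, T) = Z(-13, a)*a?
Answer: -316602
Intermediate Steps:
Z(q, U) = U + U*q (Z(q, U) = U*q + U = U + U*q)
d(a, T) = -12*a**2 (d(a, T) = (a*(1 - 13))*a = (a*(-12))*a = (-12*a)*a = -12*a**2)
89670 + d(-184, 418) = 89670 - 12*(-184)**2 = 89670 - 12*33856 = 89670 - 406272 = -316602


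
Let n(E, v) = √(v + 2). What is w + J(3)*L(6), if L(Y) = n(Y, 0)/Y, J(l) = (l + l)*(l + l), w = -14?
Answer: -14 + 6*√2 ≈ -5.5147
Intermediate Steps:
n(E, v) = √(2 + v)
J(l) = 4*l² (J(l) = (2*l)*(2*l) = 4*l²)
L(Y) = √2/Y (L(Y) = √(2 + 0)/Y = √2/Y)
w + J(3)*L(6) = -14 + (4*3²)*(√2/6) = -14 + (4*9)*(√2*(⅙)) = -14 + 36*(√2/6) = -14 + 6*√2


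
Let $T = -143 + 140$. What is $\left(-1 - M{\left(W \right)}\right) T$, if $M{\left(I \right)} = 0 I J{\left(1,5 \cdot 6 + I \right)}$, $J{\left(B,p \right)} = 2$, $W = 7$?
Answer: $3$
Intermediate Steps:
$T = -3$
$M{\left(I \right)} = 0$ ($M{\left(I \right)} = 0 I 2 = 0 \cdot 2 = 0$)
$\left(-1 - M{\left(W \right)}\right) T = \left(-1 - 0\right) \left(-3\right) = \left(-1 + 0\right) \left(-3\right) = \left(-1\right) \left(-3\right) = 3$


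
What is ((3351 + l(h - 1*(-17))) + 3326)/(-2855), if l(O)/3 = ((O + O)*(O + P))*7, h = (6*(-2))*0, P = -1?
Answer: -18101/2855 ≈ -6.3401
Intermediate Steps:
h = 0 (h = -12*0 = 0)
l(O) = 42*O*(-1 + O) (l(O) = 3*(((O + O)*(O - 1))*7) = 3*(((2*O)*(-1 + O))*7) = 3*((2*O*(-1 + O))*7) = 3*(14*O*(-1 + O)) = 42*O*(-1 + O))
((3351 + l(h - 1*(-17))) + 3326)/(-2855) = ((3351 + 42*(0 - 1*(-17))*(-1 + (0 - 1*(-17)))) + 3326)/(-2855) = ((3351 + 42*(0 + 17)*(-1 + (0 + 17))) + 3326)*(-1/2855) = ((3351 + 42*17*(-1 + 17)) + 3326)*(-1/2855) = ((3351 + 42*17*16) + 3326)*(-1/2855) = ((3351 + 11424) + 3326)*(-1/2855) = (14775 + 3326)*(-1/2855) = 18101*(-1/2855) = -18101/2855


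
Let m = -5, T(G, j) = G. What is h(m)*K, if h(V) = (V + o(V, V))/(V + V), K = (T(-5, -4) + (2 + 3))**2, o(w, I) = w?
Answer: 0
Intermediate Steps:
K = 0 (K = (-5 + (2 + 3))**2 = (-5 + 5)**2 = 0**2 = 0)
h(V) = 1 (h(V) = (V + V)/(V + V) = (2*V)/((2*V)) = (2*V)*(1/(2*V)) = 1)
h(m)*K = 1*0 = 0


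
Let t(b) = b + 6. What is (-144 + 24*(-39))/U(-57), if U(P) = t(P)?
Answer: 360/17 ≈ 21.176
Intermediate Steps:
t(b) = 6 + b
U(P) = 6 + P
(-144 + 24*(-39))/U(-57) = (-144 + 24*(-39))/(6 - 57) = (-144 - 936)/(-51) = -1080*(-1/51) = 360/17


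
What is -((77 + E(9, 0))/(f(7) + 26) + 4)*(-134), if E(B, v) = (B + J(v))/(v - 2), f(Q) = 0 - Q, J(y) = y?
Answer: 19899/19 ≈ 1047.3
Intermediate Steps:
f(Q) = -Q
E(B, v) = (B + v)/(-2 + v) (E(B, v) = (B + v)/(v - 2) = (B + v)/(-2 + v))
-((77 + E(9, 0))/(f(7) + 26) + 4)*(-134) = -((77 + (9 + 0)/(-2 + 0))/(-1*7 + 26) + 4)*(-134) = -((77 + 9/(-2))/(-7 + 26) + 4)*(-134) = -((77 - 1/2*9)/19 + 4)*(-134) = -((77 - 9/2)*(1/19) + 4)*(-134) = -((145/2)*(1/19) + 4)*(-134) = -(145/38 + 4)*(-134) = -297*(-134)/38 = -1*(-19899/19) = 19899/19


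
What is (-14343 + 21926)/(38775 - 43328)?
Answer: -7583/4553 ≈ -1.6655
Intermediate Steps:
(-14343 + 21926)/(38775 - 43328) = 7583/(-4553) = 7583*(-1/4553) = -7583/4553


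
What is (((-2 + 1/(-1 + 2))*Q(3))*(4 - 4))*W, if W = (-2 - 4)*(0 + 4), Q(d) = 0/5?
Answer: 0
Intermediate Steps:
Q(d) = 0 (Q(d) = 0*(⅕) = 0)
W = -24 (W = -6*4 = -24)
(((-2 + 1/(-1 + 2))*Q(3))*(4 - 4))*W = (((-2 + 1/(-1 + 2))*0)*(4 - 4))*(-24) = (((-2 + 1/1)*0)*0)*(-24) = (((-2 + 1)*0)*0)*(-24) = (-1*0*0)*(-24) = (0*0)*(-24) = 0*(-24) = 0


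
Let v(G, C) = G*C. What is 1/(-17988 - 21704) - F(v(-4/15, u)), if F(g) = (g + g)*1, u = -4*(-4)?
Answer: 5080561/595380 ≈ 8.5333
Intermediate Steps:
u = 16
v(G, C) = C*G
F(g) = 2*g (F(g) = (2*g)*1 = 2*g)
1/(-17988 - 21704) - F(v(-4/15, u)) = 1/(-17988 - 21704) - 2*16*(-4/15) = 1/(-39692) - 2*16*(-4*1/15) = -1/39692 - 2*16*(-4/15) = -1/39692 - 2*(-64)/15 = -1/39692 - 1*(-128/15) = -1/39692 + 128/15 = 5080561/595380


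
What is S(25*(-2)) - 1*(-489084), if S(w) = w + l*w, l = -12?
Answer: 489634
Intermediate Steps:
S(w) = -11*w (S(w) = w - 12*w = -11*w)
S(25*(-2)) - 1*(-489084) = -275*(-2) - 1*(-489084) = -11*(-50) + 489084 = 550 + 489084 = 489634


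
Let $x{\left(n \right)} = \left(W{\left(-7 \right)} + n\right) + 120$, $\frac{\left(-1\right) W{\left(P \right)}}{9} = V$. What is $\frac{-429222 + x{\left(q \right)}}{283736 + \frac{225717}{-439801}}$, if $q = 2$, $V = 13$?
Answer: $- \frac{188770065817}{124787150819} \approx -1.5127$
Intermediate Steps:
$W{\left(P \right)} = -117$ ($W{\left(P \right)} = \left(-9\right) 13 = -117$)
$x{\left(n \right)} = 3 + n$ ($x{\left(n \right)} = \left(-117 + n\right) + 120 = 3 + n$)
$\frac{-429222 + x{\left(q \right)}}{283736 + \frac{225717}{-439801}} = \frac{-429222 + \left(3 + 2\right)}{283736 + \frac{225717}{-439801}} = \frac{-429222 + 5}{283736 + 225717 \left(- \frac{1}{439801}\right)} = - \frac{429217}{283736 - \frac{225717}{439801}} = - \frac{429217}{\frac{124787150819}{439801}} = \left(-429217\right) \frac{439801}{124787150819} = - \frac{188770065817}{124787150819}$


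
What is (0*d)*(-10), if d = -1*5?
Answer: 0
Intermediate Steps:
d = -5
(0*d)*(-10) = (0*(-5))*(-10) = 0*(-10) = 0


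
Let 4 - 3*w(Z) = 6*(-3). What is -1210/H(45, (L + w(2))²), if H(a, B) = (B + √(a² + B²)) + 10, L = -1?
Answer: 109142/2021 - 242*√294346/2021 ≈ -10.961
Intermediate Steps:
w(Z) = 22/3 (w(Z) = 4/3 - 2*(-3) = 4/3 - ⅓*(-18) = 4/3 + 6 = 22/3)
H(a, B) = 10 + B + √(B² + a²) (H(a, B) = (B + √(B² + a²)) + 10 = 10 + B + √(B² + a²))
-1210/H(45, (L + w(2))²) = -1210/(10 + (-1 + 22/3)² + √(((-1 + 22/3)²)² + 45²)) = -1210/(10 + (19/3)² + √(((19/3)²)² + 2025)) = -1210/(10 + 361/9 + √((361/9)² + 2025)) = -1210/(10 + 361/9 + √(130321/81 + 2025)) = -1210/(10 + 361/9 + √(294346/81)) = -1210/(10 + 361/9 + √294346/9) = -1210/(451/9 + √294346/9)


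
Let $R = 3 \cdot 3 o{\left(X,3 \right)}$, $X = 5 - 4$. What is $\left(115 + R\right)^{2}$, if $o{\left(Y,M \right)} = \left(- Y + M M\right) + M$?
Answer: $45796$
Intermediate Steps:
$X = 1$ ($X = 5 - 4 = 1$)
$o{\left(Y,M \right)} = M + M^{2} - Y$ ($o{\left(Y,M \right)} = \left(- Y + M^{2}\right) + M = \left(M^{2} - Y\right) + M = M + M^{2} - Y$)
$R = 99$ ($R = 3 \cdot 3 \left(3 + 3^{2} - 1\right) = 9 \left(3 + 9 - 1\right) = 9 \cdot 11 = 99$)
$\left(115 + R\right)^{2} = \left(115 + 99\right)^{2} = 214^{2} = 45796$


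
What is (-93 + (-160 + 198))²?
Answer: 3025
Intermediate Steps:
(-93 + (-160 + 198))² = (-93 + 38)² = (-55)² = 3025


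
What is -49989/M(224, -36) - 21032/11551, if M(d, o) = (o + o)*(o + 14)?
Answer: -203579209/6098928 ≈ -33.380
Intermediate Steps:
M(d, o) = 2*o*(14 + o) (M(d, o) = (2*o)*(14 + o) = 2*o*(14 + o))
-49989/M(224, -36) - 21032/11551 = -49989*(-1/(72*(14 - 36))) - 21032/11551 = -49989/(2*(-36)*(-22)) - 21032*1/11551 = -49989/1584 - 21032/11551 = -49989*1/1584 - 21032/11551 = -16663/528 - 21032/11551 = -203579209/6098928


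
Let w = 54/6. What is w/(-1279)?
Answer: -9/1279 ≈ -0.0070367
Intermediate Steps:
w = 9 (w = 54*(1/6) = 9)
w/(-1279) = 9/(-1279) = 9*(-1/1279) = -9/1279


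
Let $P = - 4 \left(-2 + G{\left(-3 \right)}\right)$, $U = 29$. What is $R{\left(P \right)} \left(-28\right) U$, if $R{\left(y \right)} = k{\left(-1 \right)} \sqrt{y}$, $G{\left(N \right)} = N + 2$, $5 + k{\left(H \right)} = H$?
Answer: $9744 \sqrt{3} \approx 16877.0$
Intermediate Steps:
$k{\left(H \right)} = -5 + H$
$G{\left(N \right)} = 2 + N$
$P = 12$ ($P = - 4 \left(-2 + \left(2 - 3\right)\right) = - 4 \left(-2 - 1\right) = \left(-4\right) \left(-3\right) = 12$)
$R{\left(y \right)} = - 6 \sqrt{y}$ ($R{\left(y \right)} = \left(-5 - 1\right) \sqrt{y} = - 6 \sqrt{y}$)
$R{\left(P \right)} \left(-28\right) U = - 6 \sqrt{12} \left(-28\right) 29 = - 6 \cdot 2 \sqrt{3} \left(-28\right) 29 = - 12 \sqrt{3} \left(-28\right) 29 = 336 \sqrt{3} \cdot 29 = 9744 \sqrt{3}$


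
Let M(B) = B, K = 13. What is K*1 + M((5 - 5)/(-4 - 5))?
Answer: 13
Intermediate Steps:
K*1 + M((5 - 5)/(-4 - 5)) = 13*1 + (5 - 5)/(-4 - 5) = 13 + 0/(-9) = 13 + 0*(-1/9) = 13 + 0 = 13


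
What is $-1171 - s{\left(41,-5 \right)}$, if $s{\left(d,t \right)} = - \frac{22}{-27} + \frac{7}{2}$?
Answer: $- \frac{63467}{54} \approx -1175.3$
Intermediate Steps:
$s{\left(d,t \right)} = \frac{233}{54}$ ($s{\left(d,t \right)} = \left(-22\right) \left(- \frac{1}{27}\right) + 7 \cdot \frac{1}{2} = \frac{22}{27} + \frac{7}{2} = \frac{233}{54}$)
$-1171 - s{\left(41,-5 \right)} = -1171 - \frac{233}{54} = - \frac{63467}{54}$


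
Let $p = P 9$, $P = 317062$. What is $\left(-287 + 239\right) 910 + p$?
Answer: $2809878$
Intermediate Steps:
$p = 2853558$ ($p = 317062 \cdot 9 = 2853558$)
$\left(-287 + 239\right) 910 + p = \left(-287 + 239\right) 910 + 2853558 = \left(-48\right) 910 + 2853558 = -43680 + 2853558 = 2809878$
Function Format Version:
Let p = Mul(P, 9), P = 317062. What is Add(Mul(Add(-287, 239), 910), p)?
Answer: 2809878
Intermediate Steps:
p = 2853558 (p = Mul(317062, 9) = 2853558)
Add(Mul(Add(-287, 239), 910), p) = Add(Mul(Add(-287, 239), 910), 2853558) = Add(Mul(-48, 910), 2853558) = Add(-43680, 2853558) = 2809878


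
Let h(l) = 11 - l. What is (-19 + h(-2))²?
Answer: 36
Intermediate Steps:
(-19 + h(-2))² = (-19 + (11 - 1*(-2)))² = (-19 + (11 + 2))² = (-19 + 13)² = (-6)² = 36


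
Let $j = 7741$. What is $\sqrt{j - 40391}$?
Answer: $5 i \sqrt{1306} \approx 180.69 i$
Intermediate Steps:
$\sqrt{j - 40391} = \sqrt{7741 - 40391} = \sqrt{-32650} = 5 i \sqrt{1306}$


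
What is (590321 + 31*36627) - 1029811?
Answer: 695947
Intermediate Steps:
(590321 + 31*36627) - 1029811 = (590321 + 1135437) - 1029811 = 1725758 - 1029811 = 695947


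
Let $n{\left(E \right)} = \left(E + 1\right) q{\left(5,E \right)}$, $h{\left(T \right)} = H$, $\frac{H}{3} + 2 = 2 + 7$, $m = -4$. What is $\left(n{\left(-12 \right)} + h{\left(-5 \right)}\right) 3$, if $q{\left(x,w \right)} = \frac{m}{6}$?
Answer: $85$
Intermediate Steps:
$q{\left(x,w \right)} = - \frac{2}{3}$ ($q{\left(x,w \right)} = - \frac{4}{6} = \left(-4\right) \frac{1}{6} = - \frac{2}{3}$)
$H = 21$ ($H = -6 + 3 \left(2 + 7\right) = -6 + 3 \cdot 9 = -6 + 27 = 21$)
$h{\left(T \right)} = 21$
$n{\left(E \right)} = - \frac{2}{3} - \frac{2 E}{3}$ ($n{\left(E \right)} = \left(E + 1\right) \left(- \frac{2}{3}\right) = \left(1 + E\right) \left(- \frac{2}{3}\right) = - \frac{2}{3} - \frac{2 E}{3}$)
$\left(n{\left(-12 \right)} + h{\left(-5 \right)}\right) 3 = \left(\left(- \frac{2}{3} - -8\right) + 21\right) 3 = \left(\left(- \frac{2}{3} + 8\right) + 21\right) 3 = \left(\frac{22}{3} + 21\right) 3 = \frac{85}{3} \cdot 3 = 85$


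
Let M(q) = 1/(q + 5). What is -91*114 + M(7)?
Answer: -124487/12 ≈ -10374.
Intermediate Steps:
M(q) = 1/(5 + q)
-91*114 + M(7) = -91*114 + 1/(5 + 7) = -10374 + 1/12 = -124487/12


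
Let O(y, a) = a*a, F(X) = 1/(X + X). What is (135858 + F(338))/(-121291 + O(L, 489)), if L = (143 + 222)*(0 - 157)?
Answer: 91840009/79653080 ≈ 1.1530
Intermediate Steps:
F(X) = 1/(2*X)
L = -57305 (L = 365*(-157) = -57305)
O(y, a) = a²
(135858 + F(338))/(-121291 + O(L, 489)) = (135858 + (½)/338)/(-121291 + 489²) = (135858 + (½)*(1/338))/(-121291 + 239121) = (135858 + 1/676)/117830 = (91840009/676)*(1/117830) = 91840009/79653080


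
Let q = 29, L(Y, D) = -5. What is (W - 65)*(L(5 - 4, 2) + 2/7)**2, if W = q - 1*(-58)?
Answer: 23958/49 ≈ 488.94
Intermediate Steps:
W = 87 (W = 29 - 1*(-58) = 29 + 58 = 87)
(W - 65)*(L(5 - 4, 2) + 2/7)**2 = (87 - 65)*(-5 + 2/7)**2 = 22*(-5 + 2*(1/7))**2 = 22*(-5 + 2/7)**2 = 22*(-33/7)**2 = 22*(1089/49) = 23958/49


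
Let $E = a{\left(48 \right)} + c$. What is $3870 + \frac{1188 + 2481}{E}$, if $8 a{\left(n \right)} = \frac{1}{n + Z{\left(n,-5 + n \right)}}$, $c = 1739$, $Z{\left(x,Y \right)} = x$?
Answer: $\frac{5171407902}{1335553} \approx 3872.1$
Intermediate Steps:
$a{\left(n \right)} = \frac{1}{16 n}$ ($a{\left(n \right)} = \frac{1}{8 \left(n + n\right)} = \frac{1}{8 \cdot 2 n} = \frac{\frac{1}{2} \frac{1}{n}}{8} = \frac{1}{16 n}$)
$E = \frac{1335553}{768}$ ($E = \frac{1}{16 \cdot 48} + 1739 = \frac{1}{16} \cdot \frac{1}{48} + 1739 = \frac{1}{768} + 1739 = \frac{1335553}{768} \approx 1739.0$)
$3870 + \frac{1188 + 2481}{E} = 3870 + \frac{1188 + 2481}{\frac{1335553}{768}} = 3870 + 3669 \cdot \frac{768}{1335553} = 3870 + \frac{2817792}{1335553} = \frac{5171407902}{1335553}$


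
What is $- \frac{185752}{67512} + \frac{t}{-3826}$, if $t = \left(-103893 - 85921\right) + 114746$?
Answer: $\frac{272331479}{16143807} \approx 16.869$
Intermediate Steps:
$t = -75068$ ($t = -189814 + 114746 = -75068$)
$- \frac{185752}{67512} + \frac{t}{-3826} = - \frac{185752}{67512} - \frac{75068}{-3826} = \left(-185752\right) \frac{1}{67512} - - \frac{37534}{1913} = - \frac{23219}{8439} + \frac{37534}{1913} = \frac{272331479}{16143807}$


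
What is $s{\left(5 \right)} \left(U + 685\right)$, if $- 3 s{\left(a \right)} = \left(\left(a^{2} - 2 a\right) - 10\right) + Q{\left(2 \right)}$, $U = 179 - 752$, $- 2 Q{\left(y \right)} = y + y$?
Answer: $-112$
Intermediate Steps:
$Q{\left(y \right)} = - y$ ($Q{\left(y \right)} = - \frac{y + y}{2} = - \frac{2 y}{2} = - y$)
$U = -573$ ($U = 179 - 752 = -573$)
$s{\left(a \right)} = 4 - \frac{a^{2}}{3} + \frac{2 a}{3}$ ($s{\left(a \right)} = - \frac{\left(\left(a^{2} - 2 a\right) - 10\right) - 2}{3} = - \frac{\left(-10 + a^{2} - 2 a\right) - 2}{3} = - \frac{-12 + a^{2} - 2 a}{3} = 4 - \frac{a^{2}}{3} + \frac{2 a}{3}$)
$s{\left(5 \right)} \left(U + 685\right) = \left(4 - \frac{5^{2}}{3} + \frac{2}{3} \cdot 5\right) \left(-573 + 685\right) = \left(4 - \frac{25}{3} + \frac{10}{3}\right) 112 = \left(-1\right) 112 = -112$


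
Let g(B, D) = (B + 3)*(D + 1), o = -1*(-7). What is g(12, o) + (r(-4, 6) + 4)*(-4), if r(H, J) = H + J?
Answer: 96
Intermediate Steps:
o = 7
g(B, D) = (1 + D)*(3 + B) (g(B, D) = (3 + B)*(1 + D) = (1 + D)*(3 + B))
g(12, o) + (r(-4, 6) + 4)*(-4) = (3 + 12 + 3*7 + 12*7) + ((-4 + 6) + 4)*(-4) = (3 + 12 + 21 + 84) + (2 + 4)*(-4) = 120 + 6*(-4) = 120 - 24 = 96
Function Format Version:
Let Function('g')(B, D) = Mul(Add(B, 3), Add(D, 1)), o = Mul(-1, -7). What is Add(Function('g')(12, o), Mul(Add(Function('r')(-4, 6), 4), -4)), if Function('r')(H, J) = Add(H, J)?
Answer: 96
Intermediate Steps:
o = 7
Function('g')(B, D) = Mul(Add(1, D), Add(3, B)) (Function('g')(B, D) = Mul(Add(3, B), Add(1, D)) = Mul(Add(1, D), Add(3, B)))
Add(Function('g')(12, o), Mul(Add(Function('r')(-4, 6), 4), -4)) = Add(Add(3, 12, Mul(3, 7), Mul(12, 7)), Mul(Add(Add(-4, 6), 4), -4)) = Add(Add(3, 12, 21, 84), Mul(Add(2, 4), -4)) = Add(120, Mul(6, -4)) = Add(120, -24) = 96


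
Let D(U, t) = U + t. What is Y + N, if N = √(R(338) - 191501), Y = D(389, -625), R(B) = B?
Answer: -236 + I*√191163 ≈ -236.0 + 437.22*I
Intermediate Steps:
Y = -236 (Y = 389 - 625 = -236)
N = I*√191163 (N = √(338 - 191501) = √(-191163) = I*√191163 ≈ 437.22*I)
Y + N = -236 + I*√191163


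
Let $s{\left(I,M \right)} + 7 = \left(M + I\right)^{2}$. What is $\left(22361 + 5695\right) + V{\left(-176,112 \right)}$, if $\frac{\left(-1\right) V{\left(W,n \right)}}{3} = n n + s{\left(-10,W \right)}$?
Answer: $-113343$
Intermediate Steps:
$s{\left(I,M \right)} = -7 + \left(I + M\right)^{2}$ ($s{\left(I,M \right)} = -7 + \left(M + I\right)^{2} = -7 + \left(I + M\right)^{2}$)
$V{\left(W,n \right)} = 21 - 3 n^{2} - 3 \left(-10 + W\right)^{2}$ ($V{\left(W,n \right)} = - 3 \left(n n + \left(-7 + \left(-10 + W\right)^{2}\right)\right) = - 3 \left(n^{2} + \left(-7 + \left(-10 + W\right)^{2}\right)\right) = - 3 \left(-7 + n^{2} + \left(-10 + W\right)^{2}\right) = 21 - 3 n^{2} - 3 \left(-10 + W\right)^{2}$)
$\left(22361 + 5695\right) + V{\left(-176,112 \right)} = \left(22361 + 5695\right) - \left(-21 + 37632 + 3 \left(-10 - 176\right)^{2}\right) = 28056 - \left(37611 + 103788\right) = 28056 - 141399 = -113343$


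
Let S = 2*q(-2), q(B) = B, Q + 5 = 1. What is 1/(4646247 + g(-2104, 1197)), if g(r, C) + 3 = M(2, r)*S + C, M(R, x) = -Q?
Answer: 1/4647425 ≈ 2.1517e-7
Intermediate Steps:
Q = -4 (Q = -5 + 1 = -4)
M(R, x) = 4 (M(R, x) = -1*(-4) = 4)
S = -4 (S = 2*(-2) = -4)
g(r, C) = -19 + C (g(r, C) = -3 + (4*(-4) + C) = -3 + (-16 + C) = -19 + C)
1/(4646247 + g(-2104, 1197)) = 1/(4646247 + (-19 + 1197)) = 1/(4646247 + 1178) = 1/4647425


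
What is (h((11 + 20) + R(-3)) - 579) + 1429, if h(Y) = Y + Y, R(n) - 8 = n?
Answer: 922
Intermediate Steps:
R(n) = 8 + n
h(Y) = 2*Y
(h((11 + 20) + R(-3)) - 579) + 1429 = (2*((11 + 20) + (8 - 3)) - 579) + 1429 = (2*(31 + 5) - 579) + 1429 = (2*36 - 579) + 1429 = (72 - 579) + 1429 = -507 + 1429 = 922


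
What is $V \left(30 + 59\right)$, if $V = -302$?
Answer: $-26878$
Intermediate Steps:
$V \left(30 + 59\right) = - 302 \left(30 + 59\right) = \left(-302\right) 89 = -26878$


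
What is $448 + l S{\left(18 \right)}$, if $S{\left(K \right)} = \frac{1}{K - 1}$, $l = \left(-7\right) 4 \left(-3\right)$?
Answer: $\frac{7700}{17} \approx 452.94$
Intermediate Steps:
$l = 84$ ($l = \left(-28\right) \left(-3\right) = 84$)
$S{\left(K \right)} = \frac{1}{-1 + K}$
$448 + l S{\left(18 \right)} = 448 + \frac{84}{-1 + 18} = 448 + \frac{84}{17} = \frac{7700}{17}$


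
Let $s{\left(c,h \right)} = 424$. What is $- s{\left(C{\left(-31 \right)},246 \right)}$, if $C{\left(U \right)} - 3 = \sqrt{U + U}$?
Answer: $-424$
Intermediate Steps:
$C{\left(U \right)} = 3 + \sqrt{2} \sqrt{U}$ ($C{\left(U \right)} = 3 + \sqrt{U + U} = 3 + \sqrt{2 U} = 3 + \sqrt{2} \sqrt{U}$)
$- s{\left(C{\left(-31 \right)},246 \right)} = \left(-1\right) 424 = -424$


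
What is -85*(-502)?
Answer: 42670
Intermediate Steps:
-85*(-502) = -1*(-42670) = 42670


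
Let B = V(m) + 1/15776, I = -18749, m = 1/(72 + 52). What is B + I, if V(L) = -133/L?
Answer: -555962015/15776 ≈ -35241.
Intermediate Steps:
m = 1/124 ≈ 0.0080645
B = -260177791/15776 (B = -133/1/124 + 1/15776 = -133*124 + 1/15776 = -16492 + 1/15776 = -260177791/15776 ≈ -16492.)
B + I = -260177791/15776 - 18749 = -555962015/15776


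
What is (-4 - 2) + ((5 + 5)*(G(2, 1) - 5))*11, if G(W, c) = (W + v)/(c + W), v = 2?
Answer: -1228/3 ≈ -409.33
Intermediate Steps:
G(W, c) = (2 + W)/(W + c) (G(W, c) = (W + 2)/(c + W) = (2 + W)/(W + c))
(-4 - 2) + ((5 + 5)*(G(2, 1) - 5))*11 = (-4 - 2) + ((5 + 5)*((2 + 2)/(2 + 1) - 5))*11 = -6 + (10*(4/3 - 5))*11 = -6 + (10*(-11/3))*11 = -6 - 110/3*11 = -6 - 1210/3 = -1228/3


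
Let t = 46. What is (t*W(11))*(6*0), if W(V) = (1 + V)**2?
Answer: 0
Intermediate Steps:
(t*W(11))*(6*0) = (46*(1 + 11)**2)*(6*0) = (46*12**2)*0 = (46*144)*0 = 6624*0 = 0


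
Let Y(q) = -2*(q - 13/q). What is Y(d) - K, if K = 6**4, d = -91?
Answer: -7800/7 ≈ -1114.3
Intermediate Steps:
Y(q) = -2*q + 26/q
K = 1296
Y(d) - K = (-2*(-91) + 26/(-91)) - 1*1296 = (182 + 26*(-1/91)) - 1296 = (182 - 2/7) - 1296 = 1272/7 - 1296 = -7800/7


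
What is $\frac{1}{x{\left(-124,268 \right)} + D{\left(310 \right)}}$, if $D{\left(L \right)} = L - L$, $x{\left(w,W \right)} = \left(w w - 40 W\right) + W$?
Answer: $\frac{1}{4924} \approx 0.00020309$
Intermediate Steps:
$x{\left(w,W \right)} = w^{2} - 39 W$ ($x{\left(w,W \right)} = \left(w^{2} - 40 W\right) + W = w^{2} - 39 W$)
$D{\left(L \right)} = 0$
$\frac{1}{x{\left(-124,268 \right)} + D{\left(310 \right)}} = \frac{1}{\left(\left(-124\right)^{2} - 10452\right) + 0} = \frac{1}{\left(15376 - 10452\right) + 0} = \frac{1}{4924 + 0} = \frac{1}{4924}$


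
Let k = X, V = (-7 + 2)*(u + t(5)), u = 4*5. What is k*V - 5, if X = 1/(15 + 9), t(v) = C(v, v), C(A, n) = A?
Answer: -245/24 ≈ -10.208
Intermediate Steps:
u = 20
t(v) = v
X = 1/24 ≈ 0.041667
V = -125 (V = (-7 + 2)*(20 + 5) = -5*25 = -125)
k = 1/24 ≈ 0.041667
k*V - 5 = (1/24)*(-125) - 5 = -125/24 - 5 = -245/24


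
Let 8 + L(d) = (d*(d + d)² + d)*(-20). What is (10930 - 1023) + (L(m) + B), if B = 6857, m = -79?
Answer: 39461456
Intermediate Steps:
L(d) = -8 - 80*d³ - 20*d (L(d) = -8 + (d*(d + d)² + d)*(-20) = -8 + (d*(2*d)² + d)*(-20) = -8 + (d*(4*d²) + d)*(-20) = -8 + (4*d³ + d)*(-20) = -8 + (d + 4*d³)*(-20) = -8 + (-80*d³ - 20*d) = -8 - 80*d³ - 20*d)
(10930 - 1023) + (L(m) + B) = (10930 - 1023) + ((-8 - 80*(-79)³ - 20*(-79)) + 6857) = 9907 + ((-8 - 80*(-493039) + 1580) + 6857) = 9907 + ((-8 + 39443120 + 1580) + 6857) = 9907 + (39444692 + 6857) = 9907 + 39451549 = 39461456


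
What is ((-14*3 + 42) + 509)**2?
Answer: 259081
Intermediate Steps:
((-14*3 + 42) + 509)**2 = ((-42 + 42) + 509)**2 = (0 + 509)**2 = 509**2 = 259081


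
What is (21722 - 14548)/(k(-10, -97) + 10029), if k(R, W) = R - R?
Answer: 7174/10029 ≈ 0.71533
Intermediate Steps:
k(R, W) = 0
(21722 - 14548)/(k(-10, -97) + 10029) = (21722 - 14548)/(0 + 10029) = 7174/10029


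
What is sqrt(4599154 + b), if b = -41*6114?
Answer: 8*sqrt(67945) ≈ 2085.3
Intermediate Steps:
b = -250674
sqrt(4599154 + b) = sqrt(4599154 - 250674) = sqrt(4348480) = 8*sqrt(67945)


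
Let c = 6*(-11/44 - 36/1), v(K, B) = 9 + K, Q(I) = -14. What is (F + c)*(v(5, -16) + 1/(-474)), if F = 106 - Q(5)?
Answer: -431275/316 ≈ -1364.8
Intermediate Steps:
F = 120 (F = 106 - 1*(-14) = 106 + 14 = 120)
c = -435/2 (c = 6*(-11*1/44 - 36*1) = 6*(-¼ - 36) = 6*(-145/4) = -435/2 ≈ -217.50)
(F + c)*(v(5, -16) + 1/(-474)) = (120 - 435/2)*((9 + 5) + 1/(-474)) = -195*(14 - 1/474)/2 = -195/2*6635/474 = -431275/316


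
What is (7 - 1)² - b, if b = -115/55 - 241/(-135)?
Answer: 53914/1485 ≈ 36.306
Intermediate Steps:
b = -454/1485 (b = -115*1/55 - 241*(-1/135) = -23/11 + 241/135 = -454/1485 ≈ -0.30572)
(7 - 1)² - b = (7 - 1)² - 1*(-454/1485) = 6² + 454/1485 = 36 + 454/1485 = 53914/1485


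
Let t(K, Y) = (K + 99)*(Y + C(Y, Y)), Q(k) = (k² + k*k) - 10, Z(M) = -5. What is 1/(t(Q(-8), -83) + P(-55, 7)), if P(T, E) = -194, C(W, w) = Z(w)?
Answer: -1/19290 ≈ -5.1840e-5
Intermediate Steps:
Q(k) = -10 + 2*k² (Q(k) = (k² + k²) - 10 = 2*k² - 10 = -10 + 2*k²)
C(W, w) = -5
t(K, Y) = (-5 + Y)*(99 + K) (t(K, Y) = (K + 99)*(Y - 5) = (99 + K)*(-5 + Y) = (-5 + Y)*(99 + K))
1/(t(Q(-8), -83) + P(-55, 7)) = 1/((-495 - 5*(-10 + 2*(-8)²) + 99*(-83) + (-10 + 2*(-8)²)*(-83)) - 194) = 1/((-495 - 5*(-10 + 2*64) - 8217 + (-10 + 2*64)*(-83)) - 194) = 1/((-495 - 5*(-10 + 128) - 8217 + (-10 + 128)*(-83)) - 194) = 1/((-495 - 5*118 - 8217 + 118*(-83)) - 194) = 1/((-495 - 590 - 8217 - 9794) - 194) = 1/(-19096 - 194) = 1/(-19290) = -1/19290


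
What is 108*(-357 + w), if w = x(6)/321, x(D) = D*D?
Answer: -4124196/107 ≈ -38544.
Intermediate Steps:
x(D) = D²
w = 12/107 (w = 6²/321 = 36*(1/321) = 12/107 ≈ 0.11215)
108*(-357 + w) = 108*(-357 + 12/107) = 108*(-38187/107) = -4124196/107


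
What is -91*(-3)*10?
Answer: 2730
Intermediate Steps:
-91*(-3)*10 = 273*10 = 2730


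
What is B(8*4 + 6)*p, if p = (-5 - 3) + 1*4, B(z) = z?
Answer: -152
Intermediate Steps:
p = -4 (p = -8 + 4 = -4)
B(8*4 + 6)*p = (8*4 + 6)*(-4) = (32 + 6)*(-4) = 38*(-4) = -152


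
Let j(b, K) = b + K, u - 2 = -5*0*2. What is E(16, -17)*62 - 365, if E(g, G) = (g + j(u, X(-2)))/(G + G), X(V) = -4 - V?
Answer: -6701/17 ≈ -394.18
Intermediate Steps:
u = 2 (u = 2 - 5*0*2 = 2 + 0*2 = 2 + 0 = 2)
j(b, K) = K + b
E(g, G) = g/(2*G) (E(g, G) = (g + ((-4 - 1*(-2)) + 2))/(G + G) = (g + ((-4 + 2) + 2))/((2*G)) = (g + (-2 + 2))*(1/(2*G)) = (g + 0)*(1/(2*G)) = g*(1/(2*G)) = g/(2*G))
E(16, -17)*62 - 365 = ((½)*16/(-17))*62 - 365 = ((½)*16*(-1/17))*62 - 365 = -8/17*62 - 365 = -496/17 - 365 = -6701/17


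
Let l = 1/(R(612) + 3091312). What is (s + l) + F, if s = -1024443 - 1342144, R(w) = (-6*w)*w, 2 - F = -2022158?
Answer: -290712920495/844048 ≈ -3.4443e+5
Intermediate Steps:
F = 2022160 (F = 2 - 1*(-2022158) = 2 + 2022158 = 2022160)
R(w) = -6*w²
s = -2366587
l = 1/844048 (l = 1/(-6*612² + 3091312) = 1/(-6*374544 + 3091312) = 1/(-2247264 + 3091312) = 1/844048 ≈ 1.1848e-6)
(s + l) + F = (-2366587 + 1/844048) + 2022160 = -1997513024175/844048 + 2022160 = -290712920495/844048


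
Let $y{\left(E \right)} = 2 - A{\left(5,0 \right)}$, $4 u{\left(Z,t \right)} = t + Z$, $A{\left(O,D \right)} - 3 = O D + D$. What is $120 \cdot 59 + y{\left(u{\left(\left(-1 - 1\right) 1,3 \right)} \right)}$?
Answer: $7079$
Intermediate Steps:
$A{\left(O,D \right)} = 3 + D + D O$ ($A{\left(O,D \right)} = 3 + \left(O D + D\right) = 3 + \left(D O + D\right) = 3 + \left(D + D O\right) = 3 + D + D O$)
$u{\left(Z,t \right)} = \frac{Z}{4} + \frac{t}{4}$ ($u{\left(Z,t \right)} = \frac{t + Z}{4} = \frac{Z + t}{4} = \frac{Z}{4} + \frac{t}{4}$)
$y{\left(E \right)} = -1$ ($y{\left(E \right)} = 2 - \left(3 + 0 + 0 \cdot 5\right) = 2 - \left(3 + 0 + 0\right) = 2 - 3 = -1$)
$120 \cdot 59 + y{\left(u{\left(\left(-1 - 1\right) 1,3 \right)} \right)} = 120 \cdot 59 - 1 = 7080 - 1 = 7079$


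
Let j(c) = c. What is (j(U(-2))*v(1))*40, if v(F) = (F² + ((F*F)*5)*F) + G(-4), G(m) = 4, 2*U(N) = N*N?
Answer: 800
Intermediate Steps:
U(N) = N²/2 (U(N) = (N*N)/2 = N²/2)
v(F) = 4 + F² + 5*F³ (v(F) = (F² + ((F*F)*5)*F) + 4 = (F² + (F²*5)*F) + 4 = (F² + (5*F²)*F) + 4 = (F² + 5*F³) + 4 = 4 + F² + 5*F³)
(j(U(-2))*v(1))*40 = (((½)*(-2)²)*(4 + 1² + 5*1³))*40 = (((½)*4)*(4 + 1 + 5*1))*40 = (2*(4 + 1 + 5))*40 = (2*10)*40 = 20*40 = 800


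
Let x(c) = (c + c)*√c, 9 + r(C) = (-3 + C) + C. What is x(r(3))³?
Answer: 10368*I*√6 ≈ 25396.0*I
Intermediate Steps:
r(C) = -12 + 2*C (r(C) = -9 + ((-3 + C) + C) = -9 + (-3 + 2*C) = -12 + 2*C)
x(c) = 2*c^(3/2) (x(c) = (2*c)*√c = 2*c^(3/2))
x(r(3))³ = (2*(-12 + 2*3)^(3/2))³ = (2*(-12 + 6)^(3/2))³ = (2*(-6)^(3/2))³ = (2*(-6*I*√6))³ = (-12*I*√6)³ = 10368*I*√6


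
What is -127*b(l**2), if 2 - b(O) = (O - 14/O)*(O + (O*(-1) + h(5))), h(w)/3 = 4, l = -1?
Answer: -20066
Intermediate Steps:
h(w) = 12 (h(w) = 3*4 = 12)
b(O) = 2 - 12*O + 168/O (b(O) = 2 - (O - 14/O)*(O + (O*(-1) + 12)) = 2 - (O - 14/O)*(O + (-O + 12)) = 2 - (O - 14/O)*(O + (12 - O)) = 2 - (O - 14/O)*12 = 2 - (-168/O + 12*O) = 2 + (-12*O + 168/O) = 2 - 12*O + 168/O)
-127*b(l**2) = -127*(2 - 12*(-1)**2 + 168/((-1)**2)) = -127*(2 - 12*1 + 168/1) = -127*(2 - 12 + 168*1) = -127*(2 - 12 + 168) = -127*158 = -20066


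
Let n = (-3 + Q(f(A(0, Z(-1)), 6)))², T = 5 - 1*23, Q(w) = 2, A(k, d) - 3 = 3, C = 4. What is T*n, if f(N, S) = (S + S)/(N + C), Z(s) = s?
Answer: -18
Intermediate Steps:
A(k, d) = 6 (A(k, d) = 3 + 3 = 6)
f(N, S) = 2*S/(4 + N) (f(N, S) = (S + S)/(N + 4) = (2*S)/(4 + N) = 2*S/(4 + N))
T = -18 (T = 5 - 23 = -18)
n = 1 (n = (-3 + 2)² = (-1)² = 1)
T*n = -18*1 = -18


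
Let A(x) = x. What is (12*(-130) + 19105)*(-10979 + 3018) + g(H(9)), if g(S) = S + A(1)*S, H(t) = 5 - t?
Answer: -139675753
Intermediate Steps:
g(S) = 2*S (g(S) = S + 1*S = S + S = 2*S)
(12*(-130) + 19105)*(-10979 + 3018) + g(H(9)) = (12*(-130) + 19105)*(-10979 + 3018) + 2*(5 - 1*9) = (-1560 + 19105)*(-7961) + 2*(5 - 9) = 17545*(-7961) + 2*(-4) = -139675745 - 8 = -139675753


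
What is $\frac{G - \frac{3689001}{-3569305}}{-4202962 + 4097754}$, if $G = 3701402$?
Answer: $- \frac{13211436354611}{375519440440} \approx -35.182$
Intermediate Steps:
$\frac{G - \frac{3689001}{-3569305}}{-4202962 + 4097754} = \frac{3701402 - \frac{3689001}{-3569305}}{-4202962 + 4097754} = \frac{3701402 - - \frac{3689001}{3569305}}{-105208} = \left(3701402 + \frac{3689001}{3569305}\right) \left(- \frac{1}{105208}\right) = \frac{13211436354611}{3569305} \left(- \frac{1}{105208}\right) = - \frac{13211436354611}{375519440440}$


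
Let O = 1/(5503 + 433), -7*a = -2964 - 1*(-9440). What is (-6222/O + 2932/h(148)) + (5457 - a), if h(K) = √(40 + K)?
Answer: -258491869/7 + 1466*√47/47 ≈ -3.6927e+7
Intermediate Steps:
a = -6476/7 (a = -(-2964 - 1*(-9440))/7 = -(-2964 + 9440)/7 = -⅐*6476 = -6476/7 ≈ -925.14)
O = 1/5936 ≈ 0.00016846
(-6222/O + 2932/h(148)) + (5457 - a) = (-6222/1/5936 + 2932/(√(40 + 148))) + (5457 - 1*(-6476/7)) = (-6222*5936 + 2932/(√188)) + (5457 + 6476/7) = (-36933792 + 2932/((2*√47))) + 44675/7 = (-36933792 + 2932*(√47/94)) + 44675/7 = (-36933792 + 1466*√47/47) + 44675/7 = -258491869/7 + 1466*√47/47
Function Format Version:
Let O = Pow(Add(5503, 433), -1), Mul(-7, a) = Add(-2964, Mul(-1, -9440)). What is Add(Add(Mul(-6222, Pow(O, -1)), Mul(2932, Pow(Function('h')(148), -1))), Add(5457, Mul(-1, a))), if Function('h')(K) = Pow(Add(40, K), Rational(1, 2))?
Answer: Add(Rational(-258491869, 7), Mul(Rational(1466, 47), Pow(47, Rational(1, 2)))) ≈ -3.6927e+7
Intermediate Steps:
a = Rational(-6476, 7) (a = Mul(Rational(-1, 7), Add(-2964, Mul(-1, -9440))) = Mul(Rational(-1, 7), Add(-2964, 9440)) = Mul(Rational(-1, 7), 6476) = Rational(-6476, 7) ≈ -925.14)
O = Rational(1, 5936) (O = Pow(5936, -1) = Rational(1, 5936) ≈ 0.00016846)
Add(Add(Mul(-6222, Pow(O, -1)), Mul(2932, Pow(Function('h')(148), -1))), Add(5457, Mul(-1, a))) = Add(Add(Mul(-6222, Pow(Rational(1, 5936), -1)), Mul(2932, Pow(Pow(Add(40, 148), Rational(1, 2)), -1))), Add(5457, Mul(-1, Rational(-6476, 7)))) = Add(Add(Mul(-6222, 5936), Mul(2932, Pow(Pow(188, Rational(1, 2)), -1))), Add(5457, Rational(6476, 7))) = Add(Add(-36933792, Mul(2932, Pow(Mul(2, Pow(47, Rational(1, 2))), -1))), Rational(44675, 7)) = Add(Add(-36933792, Mul(2932, Mul(Rational(1, 94), Pow(47, Rational(1, 2))))), Rational(44675, 7)) = Add(Add(-36933792, Mul(Rational(1466, 47), Pow(47, Rational(1, 2)))), Rational(44675, 7)) = Add(Rational(-258491869, 7), Mul(Rational(1466, 47), Pow(47, Rational(1, 2))))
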